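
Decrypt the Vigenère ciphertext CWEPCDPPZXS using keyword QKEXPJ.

Repeat the key across the ciphertext: QKEXPJQKEXP
C(2)−Q(16): -14≡12 → M
W(22)−K(10): 12 → M
E(4)−E(4): 0 → A
P(15)−X(23): -8≡18 → S
C(2)−P(15): -13≡13 → N
D(3)−J(9): -6≡20 → U
P(15)−Q(16): -1≡25 → Z
P(15)−K(10): 5 → F
Z(25)−E(4): 21 → V
X(23)−X(23): 0 → A
S(18)−P(15): 3 → D

MMASNUZFVAD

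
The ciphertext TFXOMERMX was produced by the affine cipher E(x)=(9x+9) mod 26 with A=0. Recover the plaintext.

The inverse of 9 mod 26 is 3, since 9·3=27≡1. Apply D(y)=3·(y−9) mod 26:
T(19): 3·(19−9)=30≡4 → E
F(5): 3·(5−9)=-12≡14 → O
X(23): 3·(23−9)=42≡16 → Q
O(14): 3·(14−9)=15 → P
M(12): 3·(12−9)=9 → J
E(4): 3·(4−9)=-15≡11 → L
R(17): 3·(17−9)=24 → Y
M(12): 3·(12−9)=9 → J
X(23): 3·(23−9)=42≡16 → Q

EOQPJLYJQ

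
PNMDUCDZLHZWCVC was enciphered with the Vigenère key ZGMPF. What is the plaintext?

Repeat the key across the ciphertext: ZGMPFZGMPFZGMPF
P(15)−Z(25): -10≡16 → Q
N(13)−G(6): 7 → H
M(12)−M(12): 0 → A
D(3)−P(15): -12≡14 → O
U(20)−F(5): 15 → P
C(2)−Z(25): -23≡3 → D
D(3)−G(6): -3≡23 → X
Z(25)−M(12): 13 → N
L(11)−P(15): -4≡22 → W
H(7)−F(5): 2 → C
Z(25)−Z(25): 0 → A
W(22)−G(6): 16 → Q
C(2)−M(12): -10≡16 → Q
V(21)−P(15): 6 → G
C(2)−F(5): -3≡23 → X

QHAOPDXNWCAQQGX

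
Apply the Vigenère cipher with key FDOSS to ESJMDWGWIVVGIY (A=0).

JVXEVBJKANAJWQ

Repeat the key across the message: FDOSSFDOSSFDOS
E(4)+F(5): 9 → J
S(18)+D(3): 21 → V
J(9)+O(14): 23 → X
M(12)+S(18): 30≡4 → E
D(3)+S(18): 21 → V
W(22)+F(5): 27≡1 → B
G(6)+D(3): 9 → J
W(22)+O(14): 36≡10 → K
I(8)+S(18): 26≡0 → A
V(21)+S(18): 39≡13 → N
V(21)+F(5): 26≡0 → A
G(6)+D(3): 9 → J
I(8)+O(14): 22 → W
Y(24)+S(18): 42≡16 → Q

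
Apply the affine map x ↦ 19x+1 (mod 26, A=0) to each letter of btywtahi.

uypdybex

b(1): 19·1+1=20 → u
t(19): 19·19+1=362≡24 → y
y(24): 19·24+1=457≡15 → p
w(22): 19·22+1=419≡3 → d
t(19): 19·19+1=362≡24 → y
a(0): 19·0+1=1 → b
h(7): 19·7+1=134≡4 → e
i(8): 19·8+1=153≡23 → x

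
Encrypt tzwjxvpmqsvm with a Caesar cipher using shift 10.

djgthfzwacfw

t(19): 19+10=29≡3 → d
z(25): 25+10=35≡9 → j
w(22): 22+10=32≡6 → g
j(9): 9+10=19 → t
x(23): 23+10=33≡7 → h
v(21): 21+10=31≡5 → f
p(15): 15+10=25 → z
m(12): 12+10=22 → w
q(16): 16+10=26≡0 → a
s(18): 18+10=28≡2 → c
v(21): 21+10=31≡5 → f
m(12): 12+10=22 → w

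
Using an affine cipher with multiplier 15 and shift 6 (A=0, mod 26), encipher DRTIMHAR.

ZBFWEHGB

D(3): 15·3+6=51≡25 → Z
R(17): 15·17+6=261≡1 → B
T(19): 15·19+6=291≡5 → F
I(8): 15·8+6=126≡22 → W
M(12): 15·12+6=186≡4 → E
H(7): 15·7+6=111≡7 → H
A(0): 15·0+6=6 → G
R(17): 15·17+6=261≡1 → B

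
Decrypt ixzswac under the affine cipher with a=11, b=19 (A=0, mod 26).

The inverse of 11 mod 26 is 19, since 11·19=209≡1. Apply D(y)=19·(y−19) mod 26:
i(8): 19·(8−19)=-209≡25 → z
x(23): 19·(23−19)=76≡24 → y
z(25): 19·(25−19)=114≡10 → k
s(18): 19·(18−19)=-19≡7 → h
w(22): 19·(22−19)=57≡5 → f
a(0): 19·(0−19)=-361≡3 → d
c(2): 19·(2−19)=-323≡15 → p

zykhfdp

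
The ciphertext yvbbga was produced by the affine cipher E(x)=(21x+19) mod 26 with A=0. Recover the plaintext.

The inverse of 21 mod 26 is 5, since 21·5=105≡1. Apply D(y)=5·(y−19) mod 26:
y(24): 5·(24−19)=25 → z
v(21): 5·(21−19)=10 → k
b(1): 5·(1−19)=-90≡14 → o
b(1): 5·(1−19)=-90≡14 → o
g(6): 5·(6−19)=-65≡13 → n
a(0): 5·(0−19)=-95≡9 → j

zkoonj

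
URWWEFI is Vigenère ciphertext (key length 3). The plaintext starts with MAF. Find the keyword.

IRR

Subtract each crib letter from the matching ciphertext letter (mod 26):
U(20)−M(12)=8 → I
R(17)−A(0)=17 → R
W(22)−F(5)=17 → R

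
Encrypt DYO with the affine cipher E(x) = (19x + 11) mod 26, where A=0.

D(3): 19·3+11=68≡16 → Q
Y(24): 19·24+11=467≡25 → Z
O(14): 19·14+11=277≡17 → R

QZR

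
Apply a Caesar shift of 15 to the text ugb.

u(20): 20+15=35≡9 → j
g(6): 6+15=21 → v
b(1): 1+15=16 → q

jvq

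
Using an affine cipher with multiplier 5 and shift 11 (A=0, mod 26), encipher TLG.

T(19): 5·19+11=106≡2 → C
L(11): 5·11+11=66≡14 → O
G(6): 5·6+11=41≡15 → P

COP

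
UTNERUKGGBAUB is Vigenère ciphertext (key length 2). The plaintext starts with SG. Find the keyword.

CN

Subtract each crib letter from the matching ciphertext letter (mod 26):
U(20)−S(18)=2 → C
T(19)−G(6)=13 → N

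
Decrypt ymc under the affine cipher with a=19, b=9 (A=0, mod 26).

The inverse of 19 mod 26 is 11, since 19·11=209≡1. Apply D(y)=11·(y−9) mod 26:
y(24): 11·(24−9)=165≡9 → j
m(12): 11·(12−9)=33≡7 → h
c(2): 11·(2−9)=-77≡1 → b

jhb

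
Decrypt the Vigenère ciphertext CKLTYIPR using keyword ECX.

YIOPWLLP

Repeat the key across the ciphertext: ECXECXEC
C(2)−E(4): -2≡24 → Y
K(10)−C(2): 8 → I
L(11)−X(23): -12≡14 → O
T(19)−E(4): 15 → P
Y(24)−C(2): 22 → W
I(8)−X(23): -15≡11 → L
P(15)−E(4): 11 → L
R(17)−C(2): 15 → P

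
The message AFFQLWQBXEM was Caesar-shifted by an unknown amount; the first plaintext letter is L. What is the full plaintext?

LQQBWHBMIPX

From the crib: A(0)−L(11)=-11≡15, so the shift is 15.
Subtract 15 from each ciphertext letter:
A(0): 0−15=-15≡11 → L
F(5): 5−15=-10≡16 → Q
F(5): 5−15=-10≡16 → Q
Q(16): 16−15=1 → B
L(11): 11−15=-4≡22 → W
W(22): 22−15=7 → H
Q(16): 16−15=1 → B
B(1): 1−15=-14≡12 → M
X(23): 23−15=8 → I
E(4): 4−15=-11≡15 → P
M(12): 12−15=-3≡23 → X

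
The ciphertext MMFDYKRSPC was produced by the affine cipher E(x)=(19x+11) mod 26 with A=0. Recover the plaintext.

LLMQNPOZSF

The inverse of 19 mod 26 is 11, since 19·11=209≡1. Apply D(y)=11·(y−11) mod 26:
M(12): 11·(12−11)=11 → L
M(12): 11·(12−11)=11 → L
F(5): 11·(5−11)=-66≡12 → M
D(3): 11·(3−11)=-88≡16 → Q
Y(24): 11·(24−11)=143≡13 → N
K(10): 11·(10−11)=-11≡15 → P
R(17): 11·(17−11)=66≡14 → O
S(18): 11·(18−11)=77≡25 → Z
P(15): 11·(15−11)=44≡18 → S
C(2): 11·(2−11)=-99≡5 → F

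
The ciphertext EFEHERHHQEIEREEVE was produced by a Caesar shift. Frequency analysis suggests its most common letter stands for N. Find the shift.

The most frequent ciphertext letter is E (appears 8 times).
E is position 4; N is position 13.
Shift = -9≡17.

17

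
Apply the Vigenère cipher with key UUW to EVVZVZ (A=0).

Repeat the key across the message: UUWUUW
E(4)+U(20): 24 → Y
V(21)+U(20): 41≡15 → P
V(21)+W(22): 43≡17 → R
Z(25)+U(20): 45≡19 → T
V(21)+U(20): 41≡15 → P
Z(25)+W(22): 47≡21 → V

YPRTPV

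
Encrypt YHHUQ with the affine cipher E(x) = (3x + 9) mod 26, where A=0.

Y(24): 3·24+9=81≡3 → D
H(7): 3·7+9=30≡4 → E
H(7): 3·7+9=30≡4 → E
U(20): 3·20+9=69≡17 → R
Q(16): 3·16+9=57≡5 → F

DEERF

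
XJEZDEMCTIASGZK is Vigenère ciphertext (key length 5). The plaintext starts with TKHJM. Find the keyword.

Subtract each crib letter from the matching ciphertext letter (mod 26):
X(23)−T(19)=4 → E
J(9)−K(10)=-1≡25 → Z
E(4)−H(7)=-3≡23 → X
Z(25)−J(9)=16 → Q
D(3)−M(12)=-9≡17 → R

EZXQR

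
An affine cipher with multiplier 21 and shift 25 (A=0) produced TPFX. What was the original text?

The inverse of 21 mod 26 is 5, since 21·5=105≡1. Apply D(y)=5·(y−25) mod 26:
T(19): 5·(19−25)=-30≡22 → W
P(15): 5·(15−25)=-50≡2 → C
F(5): 5·(5−25)=-100≡4 → E
X(23): 5·(23−25)=-10≡16 → Q

WCEQ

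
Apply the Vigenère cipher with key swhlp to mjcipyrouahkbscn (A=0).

efjteqnvfpzgidrf

Repeat the key across the message: swhlpswhlpswhlps
m(12)+s(18): 30≡4 → e
j(9)+w(22): 31≡5 → f
c(2)+h(7): 9 → j
i(8)+l(11): 19 → t
p(15)+p(15): 30≡4 → e
y(24)+s(18): 42≡16 → q
r(17)+w(22): 39≡13 → n
o(14)+h(7): 21 → v
u(20)+l(11): 31≡5 → f
a(0)+p(15): 15 → p
h(7)+s(18): 25 → z
k(10)+w(22): 32≡6 → g
b(1)+h(7): 8 → i
s(18)+l(11): 29≡3 → d
c(2)+p(15): 17 → r
n(13)+s(18): 31≡5 → f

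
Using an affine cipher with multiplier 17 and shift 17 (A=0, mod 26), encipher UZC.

U(20): 17·20+17=357≡19 → T
Z(25): 17·25+17=442≡0 → A
C(2): 17·2+17=51≡25 → Z

TAZ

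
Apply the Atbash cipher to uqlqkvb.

u(20) → f(5)
q(16) → j(9)
l(11) → o(14)
q(16) → j(9)
k(10) → p(15)
v(21) → e(4)
b(1) → y(24)

fjojpey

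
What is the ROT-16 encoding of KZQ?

APG

K(10): 10+16=26≡0 → A
Z(25): 25+16=41≡15 → P
Q(16): 16+16=32≡6 → G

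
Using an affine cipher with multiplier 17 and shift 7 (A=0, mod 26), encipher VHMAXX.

AWDHII

V(21): 17·21+7=364≡0 → A
H(7): 17·7+7=126≡22 → W
M(12): 17·12+7=211≡3 → D
A(0): 17·0+7=7 → H
X(23): 17·23+7=398≡8 → I
X(23): 17·23+7=398≡8 → I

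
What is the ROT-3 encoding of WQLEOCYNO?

ZTOHRFBQR

W(22): 22+3=25 → Z
Q(16): 16+3=19 → T
L(11): 11+3=14 → O
E(4): 4+3=7 → H
O(14): 14+3=17 → R
C(2): 2+3=5 → F
Y(24): 24+3=27≡1 → B
N(13): 13+3=16 → Q
O(14): 14+3=17 → R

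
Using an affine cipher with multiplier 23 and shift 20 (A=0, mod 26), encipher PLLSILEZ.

P(15): 23·15+20=365≡1 → B
L(11): 23·11+20=273≡13 → N
L(11): 23·11+20=273≡13 → N
S(18): 23·18+20=434≡18 → S
I(8): 23·8+20=204≡22 → W
L(11): 23·11+20=273≡13 → N
E(4): 23·4+20=112≡8 → I
Z(25): 23·25+20=595≡23 → X

BNNSWNIX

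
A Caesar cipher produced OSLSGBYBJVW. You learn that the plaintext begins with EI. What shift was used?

From the crib: O(14)−E(4)=10, so the shift is 10.

10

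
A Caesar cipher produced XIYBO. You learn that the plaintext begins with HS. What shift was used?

16

From the crib: X(23)−H(7)=16, so the shift is 16.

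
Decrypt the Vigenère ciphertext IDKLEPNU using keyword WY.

MFONIRRW

Repeat the key across the ciphertext: WYWYWYWY
I(8)−W(22): -14≡12 → M
D(3)−Y(24): -21≡5 → F
K(10)−W(22): -12≡14 → O
L(11)−Y(24): -13≡13 → N
E(4)−W(22): -18≡8 → I
P(15)−Y(24): -9≡17 → R
N(13)−W(22): -9≡17 → R
U(20)−Y(24): -4≡22 → W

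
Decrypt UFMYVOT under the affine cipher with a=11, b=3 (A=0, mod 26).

LMPJEBS

The inverse of 11 mod 26 is 19, since 11·19=209≡1. Apply D(y)=19·(y−3) mod 26:
U(20): 19·(20−3)=323≡11 → L
F(5): 19·(5−3)=38≡12 → M
M(12): 19·(12−3)=171≡15 → P
Y(24): 19·(24−3)=399≡9 → J
V(21): 19·(21−3)=342≡4 → E
O(14): 19·(14−3)=209≡1 → B
T(19): 19·(19−3)=304≡18 → S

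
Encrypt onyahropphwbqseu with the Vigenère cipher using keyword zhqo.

Repeat the key across the message: zhqozhqozhqozhqo
o(14)+z(25): 39≡13 → n
n(13)+h(7): 20 → u
y(24)+q(16): 40≡14 → o
a(0)+o(14): 14 → o
h(7)+z(25): 32≡6 → g
r(17)+h(7): 24 → y
o(14)+q(16): 30≡4 → e
p(15)+o(14): 29≡3 → d
p(15)+z(25): 40≡14 → o
h(7)+h(7): 14 → o
w(22)+q(16): 38≡12 → m
b(1)+o(14): 15 → p
q(16)+z(25): 41≡15 → p
s(18)+h(7): 25 → z
e(4)+q(16): 20 → u
u(20)+o(14): 34≡8 → i

nuoogyedoomppzui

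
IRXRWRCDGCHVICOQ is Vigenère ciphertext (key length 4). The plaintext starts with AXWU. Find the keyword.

IUBX

Subtract each crib letter from the matching ciphertext letter (mod 26):
I(8)−A(0)=8 → I
R(17)−X(23)=-6≡20 → U
X(23)−W(22)=1 → B
R(17)−U(20)=-3≡23 → X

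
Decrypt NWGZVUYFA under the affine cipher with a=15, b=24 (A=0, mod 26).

The inverse of 15 mod 26 is 7, since 15·7=105≡1. Apply D(y)=7·(y−24) mod 26:
N(13): 7·(13−24)=-77≡1 → B
W(22): 7·(22−24)=-14≡12 → M
G(6): 7·(6−24)=-126≡4 → E
Z(25): 7·(25−24)=7 → H
V(21): 7·(21−24)=-21≡5 → F
U(20): 7·(20−24)=-28≡24 → Y
Y(24): 7·(24−24)=0 → A
F(5): 7·(5−24)=-133≡23 → X
A(0): 7·(0−24)=-168≡14 → O

BMEHFYAXO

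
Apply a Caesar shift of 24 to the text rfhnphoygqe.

r(17): 17+24=41≡15 → p
f(5): 5+24=29≡3 → d
h(7): 7+24=31≡5 → f
n(13): 13+24=37≡11 → l
p(15): 15+24=39≡13 → n
h(7): 7+24=31≡5 → f
o(14): 14+24=38≡12 → m
y(24): 24+24=48≡22 → w
g(6): 6+24=30≡4 → e
q(16): 16+24=40≡14 → o
e(4): 4+24=28≡2 → c

pdflnfmweoc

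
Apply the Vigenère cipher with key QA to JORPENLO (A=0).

ZOHPUNBO

Repeat the key across the message: QAQAQAQA
J(9)+Q(16): 25 → Z
O(14)+A(0): 14 → O
R(17)+Q(16): 33≡7 → H
P(15)+A(0): 15 → P
E(4)+Q(16): 20 → U
N(13)+A(0): 13 → N
L(11)+Q(16): 27≡1 → B
O(14)+A(0): 14 → O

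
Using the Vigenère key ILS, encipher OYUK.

Repeat the key across the message: ILSI
O(14)+I(8): 22 → W
Y(24)+L(11): 35≡9 → J
U(20)+S(18): 38≡12 → M
K(10)+I(8): 18 → S

WJMS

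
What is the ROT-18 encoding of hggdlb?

h(7): 7+18=25 → z
g(6): 6+18=24 → y
g(6): 6+18=24 → y
d(3): 3+18=21 → v
l(11): 11+18=29≡3 → d
b(1): 1+18=19 → t

zyyvdt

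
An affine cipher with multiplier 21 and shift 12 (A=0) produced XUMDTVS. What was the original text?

The inverse of 21 mod 26 is 5, since 21·5=105≡1. Apply D(y)=5·(y−12) mod 26:
X(23): 5·(23−12)=55≡3 → D
U(20): 5·(20−12)=40≡14 → O
M(12): 5·(12−12)=0 → A
D(3): 5·(3−12)=-45≡7 → H
T(19): 5·(19−12)=35≡9 → J
V(21): 5·(21−12)=45≡19 → T
S(18): 5·(18−12)=30≡4 → E

DOAHJTE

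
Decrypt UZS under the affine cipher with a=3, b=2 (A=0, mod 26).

GZO

The inverse of 3 mod 26 is 9, since 3·9=27≡1. Apply D(y)=9·(y−2) mod 26:
U(20): 9·(20−2)=162≡6 → G
Z(25): 9·(25−2)=207≡25 → Z
S(18): 9·(18−2)=144≡14 → O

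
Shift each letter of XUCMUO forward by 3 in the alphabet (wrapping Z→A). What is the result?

X(23): 23+3=26≡0 → A
U(20): 20+3=23 → X
C(2): 2+3=5 → F
M(12): 12+3=15 → P
U(20): 20+3=23 → X
O(14): 14+3=17 → R

AXFPXR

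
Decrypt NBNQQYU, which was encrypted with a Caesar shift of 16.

N(13): 13−16=-3≡23 → X
B(1): 1−16=-15≡11 → L
N(13): 13−16=-3≡23 → X
Q(16): 16−16=0 → A
Q(16): 16−16=0 → A
Y(24): 24−16=8 → I
U(20): 20−16=4 → E

XLXAAIE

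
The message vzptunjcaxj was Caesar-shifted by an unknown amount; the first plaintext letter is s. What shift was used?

From the crib: v(21)−s(18)=3, so the shift is 3.

3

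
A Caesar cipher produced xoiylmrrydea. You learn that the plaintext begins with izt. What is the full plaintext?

iztjwxccjopl

From the crib: x(23)−i(8)=15, so the shift is 15.
Subtract 15 from each ciphertext letter:
x(23): 23−15=8 → i
o(14): 14−15=-1≡25 → z
i(8): 8−15=-7≡19 → t
y(24): 24−15=9 → j
l(11): 11−15=-4≡22 → w
m(12): 12−15=-3≡23 → x
r(17): 17−15=2 → c
r(17): 17−15=2 → c
y(24): 24−15=9 → j
d(3): 3−15=-12≡14 → o
e(4): 4−15=-11≡15 → p
a(0): 0−15=-15≡11 → l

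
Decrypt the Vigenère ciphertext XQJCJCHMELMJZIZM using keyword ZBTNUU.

YPQPPIILLYSPAHGZ

Repeat the key across the ciphertext: ZBTNUUZBTNUUZBTN
X(23)−Z(25): -2≡24 → Y
Q(16)−B(1): 15 → P
J(9)−T(19): -10≡16 → Q
C(2)−N(13): -11≡15 → P
J(9)−U(20): -11≡15 → P
C(2)−U(20): -18≡8 → I
H(7)−Z(25): -18≡8 → I
M(12)−B(1): 11 → L
E(4)−T(19): -15≡11 → L
L(11)−N(13): -2≡24 → Y
M(12)−U(20): -8≡18 → S
J(9)−U(20): -11≡15 → P
Z(25)−Z(25): 0 → A
I(8)−B(1): 7 → H
Z(25)−T(19): 6 → G
M(12)−N(13): -1≡25 → Z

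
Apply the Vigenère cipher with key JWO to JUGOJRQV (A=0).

SQUXFFZR

Repeat the key across the message: JWOJWOJW
J(9)+J(9): 18 → S
U(20)+W(22): 42≡16 → Q
G(6)+O(14): 20 → U
O(14)+J(9): 23 → X
J(9)+W(22): 31≡5 → F
R(17)+O(14): 31≡5 → F
Q(16)+J(9): 25 → Z
V(21)+W(22): 43≡17 → R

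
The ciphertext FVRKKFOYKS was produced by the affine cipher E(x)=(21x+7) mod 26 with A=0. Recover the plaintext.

QSYPPQJHPD

The inverse of 21 mod 26 is 5, since 21·5=105≡1. Apply D(y)=5·(y−7) mod 26:
F(5): 5·(5−7)=-10≡16 → Q
V(21): 5·(21−7)=70≡18 → S
R(17): 5·(17−7)=50≡24 → Y
K(10): 5·(10−7)=15 → P
K(10): 5·(10−7)=15 → P
F(5): 5·(5−7)=-10≡16 → Q
O(14): 5·(14−7)=35≡9 → J
Y(24): 5·(24−7)=85≡7 → H
K(10): 5·(10−7)=15 → P
S(18): 5·(18−7)=55≡3 → D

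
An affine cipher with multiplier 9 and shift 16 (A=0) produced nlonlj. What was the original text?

The inverse of 9 mod 26 is 3, since 9·3=27≡1. Apply D(y)=3·(y−16) mod 26:
n(13): 3·(13−16)=-9≡17 → r
l(11): 3·(11−16)=-15≡11 → l
o(14): 3·(14−16)=-6≡20 → u
n(13): 3·(13−16)=-9≡17 → r
l(11): 3·(11−16)=-15≡11 → l
j(9): 3·(9−16)=-21≡5 → f

rlurlf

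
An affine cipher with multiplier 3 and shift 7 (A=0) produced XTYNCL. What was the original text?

The inverse of 3 mod 26 is 9, since 3·9=27≡1. Apply D(y)=9·(y−7) mod 26:
X(23): 9·(23−7)=144≡14 → O
T(19): 9·(19−7)=108≡4 → E
Y(24): 9·(24−7)=153≡23 → X
N(13): 9·(13−7)=54≡2 → C
C(2): 9·(2−7)=-45≡7 → H
L(11): 9·(11−7)=36≡10 → K

OEXCHK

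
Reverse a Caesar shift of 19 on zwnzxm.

gduget

z(25): 25−19=6 → g
w(22): 22−19=3 → d
n(13): 13−19=-6≡20 → u
z(25): 25−19=6 → g
x(23): 23−19=4 → e
m(12): 12−19=-7≡19 → t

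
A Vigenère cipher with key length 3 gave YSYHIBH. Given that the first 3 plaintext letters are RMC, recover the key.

Subtract each crib letter from the matching ciphertext letter (mod 26):
Y(24)−R(17)=7 → H
S(18)−M(12)=6 → G
Y(24)−C(2)=22 → W

HGW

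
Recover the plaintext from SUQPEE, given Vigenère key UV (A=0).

YZWUKJ

Repeat the key across the ciphertext: UVUVUV
S(18)−U(20): -2≡24 → Y
U(20)−V(21): -1≡25 → Z
Q(16)−U(20): -4≡22 → W
P(15)−V(21): -6≡20 → U
E(4)−U(20): -16≡10 → K
E(4)−V(21): -17≡9 → J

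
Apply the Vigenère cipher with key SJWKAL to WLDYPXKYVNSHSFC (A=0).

Repeat the key across the message: SJWKALSJWKALSJW
W(22)+S(18): 40≡14 → O
L(11)+J(9): 20 → U
D(3)+W(22): 25 → Z
Y(24)+K(10): 34≡8 → I
P(15)+A(0): 15 → P
X(23)+L(11): 34≡8 → I
K(10)+S(18): 28≡2 → C
Y(24)+J(9): 33≡7 → H
V(21)+W(22): 43≡17 → R
N(13)+K(10): 23 → X
S(18)+A(0): 18 → S
H(7)+L(11): 18 → S
S(18)+S(18): 36≡10 → K
F(5)+J(9): 14 → O
C(2)+W(22): 24 → Y

OUZIPICHRXSSKOY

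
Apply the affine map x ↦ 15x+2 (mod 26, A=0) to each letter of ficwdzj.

f(5): 15·5+2=77≡25 → z
i(8): 15·8+2=122≡18 → s
c(2): 15·2+2=32≡6 → g
w(22): 15·22+2=332≡20 → u
d(3): 15·3+2=47≡21 → v
z(25): 15·25+2=377≡13 → n
j(9): 15·9+2=137≡7 → h

zsguvnh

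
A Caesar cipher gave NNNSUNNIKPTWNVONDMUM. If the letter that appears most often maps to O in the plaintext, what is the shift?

The most frequent ciphertext letter is N (appears 7 times).
N is position 13; O is position 14.
Shift = -1≡25.

25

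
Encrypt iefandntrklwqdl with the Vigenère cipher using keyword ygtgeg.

gkygrjlzkqpcoje

Repeat the key across the message: ygtgegygtgegygt
i(8)+y(24): 32≡6 → g
e(4)+g(6): 10 → k
f(5)+t(19): 24 → y
a(0)+g(6): 6 → g
n(13)+e(4): 17 → r
d(3)+g(6): 9 → j
n(13)+y(24): 37≡11 → l
t(19)+g(6): 25 → z
r(17)+t(19): 36≡10 → k
k(10)+g(6): 16 → q
l(11)+e(4): 15 → p
w(22)+g(6): 28≡2 → c
q(16)+y(24): 40≡14 → o
d(3)+g(6): 9 → j
l(11)+t(19): 30≡4 → e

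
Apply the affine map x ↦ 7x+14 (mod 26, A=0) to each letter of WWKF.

W(22): 7·22+14=168≡12 → M
W(22): 7·22+14=168≡12 → M
K(10): 7·10+14=84≡6 → G
F(5): 7·5+14=49≡23 → X

MMGX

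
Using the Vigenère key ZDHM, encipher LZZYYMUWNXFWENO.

Repeat the key across the message: ZDHMZDHMZDHMZDH
L(11)+Z(25): 36≡10 → K
Z(25)+D(3): 28≡2 → C
Z(25)+H(7): 32≡6 → G
Y(24)+M(12): 36≡10 → K
Y(24)+Z(25): 49≡23 → X
M(12)+D(3): 15 → P
U(20)+H(7): 27≡1 → B
W(22)+M(12): 34≡8 → I
N(13)+Z(25): 38≡12 → M
X(23)+D(3): 26≡0 → A
F(5)+H(7): 12 → M
W(22)+M(12): 34≡8 → I
E(4)+Z(25): 29≡3 → D
N(13)+D(3): 16 → Q
O(14)+H(7): 21 → V

KCGKXPBIMAMIDQV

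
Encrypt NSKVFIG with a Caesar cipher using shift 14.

N(13): 13+14=27≡1 → B
S(18): 18+14=32≡6 → G
K(10): 10+14=24 → Y
V(21): 21+14=35≡9 → J
F(5): 5+14=19 → T
I(8): 8+14=22 → W
G(6): 6+14=20 → U

BGYJTWU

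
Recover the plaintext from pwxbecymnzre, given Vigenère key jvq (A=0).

Repeat the key across the ciphertext: jvqjvqjvqjvq
p(15)−j(9): 6 → g
w(22)−v(21): 1 → b
x(23)−q(16): 7 → h
b(1)−j(9): -8≡18 → s
e(4)−v(21): -17≡9 → j
c(2)−q(16): -14≡12 → m
y(24)−j(9): 15 → p
m(12)−v(21): -9≡17 → r
n(13)−q(16): -3≡23 → x
z(25)−j(9): 16 → q
r(17)−v(21): -4≡22 → w
e(4)−q(16): -12≡14 → o

gbhsjmprxqwo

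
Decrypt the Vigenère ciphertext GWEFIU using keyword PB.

RVPETT

Repeat the key across the ciphertext: PBPBPB
G(6)−P(15): -9≡17 → R
W(22)−B(1): 21 → V
E(4)−P(15): -11≡15 → P
F(5)−B(1): 4 → E
I(8)−P(15): -7≡19 → T
U(20)−B(1): 19 → T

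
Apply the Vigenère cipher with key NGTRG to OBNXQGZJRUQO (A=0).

Repeat the key across the message: NGTRGNGTRGNG
O(14)+N(13): 27≡1 → B
B(1)+G(6): 7 → H
N(13)+T(19): 32≡6 → G
X(23)+R(17): 40≡14 → O
Q(16)+G(6): 22 → W
G(6)+N(13): 19 → T
Z(25)+G(6): 31≡5 → F
J(9)+T(19): 28≡2 → C
R(17)+R(17): 34≡8 → I
U(20)+G(6): 26≡0 → A
Q(16)+N(13): 29≡3 → D
O(14)+G(6): 20 → U

BHGOWTFCIADU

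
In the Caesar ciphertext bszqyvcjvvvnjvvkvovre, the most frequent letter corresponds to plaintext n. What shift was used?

The most frequent ciphertext letter is v (appears 8 times).
v is position 21; n is position 13.
Shift = 8.

8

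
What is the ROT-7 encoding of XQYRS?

EXFYZ

X(23): 23+7=30≡4 → E
Q(16): 16+7=23 → X
Y(24): 24+7=31≡5 → F
R(17): 17+7=24 → Y
S(18): 18+7=25 → Z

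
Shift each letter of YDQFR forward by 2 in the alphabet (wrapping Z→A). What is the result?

AFSHT

Y(24): 24+2=26≡0 → A
D(3): 3+2=5 → F
Q(16): 16+2=18 → S
F(5): 5+2=7 → H
R(17): 17+2=19 → T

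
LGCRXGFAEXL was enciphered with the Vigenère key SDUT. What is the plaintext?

Repeat the key across the ciphertext: SDUTSDUTSDU
L(11)−S(18): -7≡19 → T
G(6)−D(3): 3 → D
C(2)−U(20): -18≡8 → I
R(17)−T(19): -2≡24 → Y
X(23)−S(18): 5 → F
G(6)−D(3): 3 → D
F(5)−U(20): -15≡11 → L
A(0)−T(19): -19≡7 → H
E(4)−S(18): -14≡12 → M
X(23)−D(3): 20 → U
L(11)−U(20): -9≡17 → R

TDIYFDLHMUR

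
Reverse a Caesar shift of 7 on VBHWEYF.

V(21): 21−7=14 → O
B(1): 1−7=-6≡20 → U
H(7): 7−7=0 → A
W(22): 22−7=15 → P
E(4): 4−7=-3≡23 → X
Y(24): 24−7=17 → R
F(5): 5−7=-2≡24 → Y

OUAPXRY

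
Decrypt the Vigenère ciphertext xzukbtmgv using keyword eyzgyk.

Repeat the key across the ciphertext: eyzgykeyz
x(23)−e(4): 19 → t
z(25)−y(24): 1 → b
u(20)−z(25): -5≡21 → v
k(10)−g(6): 4 → e
b(1)−y(24): -23≡3 → d
t(19)−k(10): 9 → j
m(12)−e(4): 8 → i
g(6)−y(24): -18≡8 → i
v(21)−z(25): -4≡22 → w

tbvedjiiw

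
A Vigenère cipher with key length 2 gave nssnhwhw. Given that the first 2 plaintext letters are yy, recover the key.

pu

Subtract each crib letter from the matching ciphertext letter (mod 26):
n(13)−y(24)=-11≡15 → p
s(18)−y(24)=-6≡20 → u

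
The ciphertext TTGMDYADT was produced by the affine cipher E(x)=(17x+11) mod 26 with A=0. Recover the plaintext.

CCPXYNHYC

The inverse of 17 mod 26 is 23, since 17·23=391≡1. Apply D(y)=23·(y−11) mod 26:
T(19): 23·(19−11)=184≡2 → C
T(19): 23·(19−11)=184≡2 → C
G(6): 23·(6−11)=-115≡15 → P
M(12): 23·(12−11)=23 → X
D(3): 23·(3−11)=-184≡24 → Y
Y(24): 23·(24−11)=299≡13 → N
A(0): 23·(0−11)=-253≡7 → H
D(3): 23·(3−11)=-184≡24 → Y
T(19): 23·(19−11)=184≡2 → C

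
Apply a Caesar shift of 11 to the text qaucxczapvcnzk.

blfninklagnykv

q(16): 16+11=27≡1 → b
a(0): 0+11=11 → l
u(20): 20+11=31≡5 → f
c(2): 2+11=13 → n
x(23): 23+11=34≡8 → i
c(2): 2+11=13 → n
z(25): 25+11=36≡10 → k
a(0): 0+11=11 → l
p(15): 15+11=26≡0 → a
v(21): 21+11=32≡6 → g
c(2): 2+11=13 → n
n(13): 13+11=24 → y
z(25): 25+11=36≡10 → k
k(10): 10+11=21 → v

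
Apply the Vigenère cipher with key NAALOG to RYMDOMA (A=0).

Repeat the key across the message: NAALOGN
R(17)+N(13): 30≡4 → E
Y(24)+A(0): 24 → Y
M(12)+A(0): 12 → M
D(3)+L(11): 14 → O
O(14)+O(14): 28≡2 → C
M(12)+G(6): 18 → S
A(0)+N(13): 13 → N

EYMOCSN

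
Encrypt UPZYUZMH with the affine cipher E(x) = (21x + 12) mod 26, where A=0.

U(20): 21·20+12=432≡16 → Q
P(15): 21·15+12=327≡15 → P
Z(25): 21·25+12=537≡17 → R
Y(24): 21·24+12=516≡22 → W
U(20): 21·20+12=432≡16 → Q
Z(25): 21·25+12=537≡17 → R
M(12): 21·12+12=264≡4 → E
H(7): 21·7+12=159≡3 → D

QPRWQRED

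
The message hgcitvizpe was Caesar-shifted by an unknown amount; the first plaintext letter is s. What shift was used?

From the crib: h(7)−s(18)=-11≡15, so the shift is 15.

15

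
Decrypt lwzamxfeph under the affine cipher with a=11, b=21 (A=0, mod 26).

The inverse of 11 mod 26 is 19, since 11·19=209≡1. Apply D(y)=19·(y−21) mod 26:
l(11): 19·(11−21)=-190≡18 → s
w(22): 19·(22−21)=19 → t
z(25): 19·(25−21)=76≡24 → y
a(0): 19·(0−21)=-399≡17 → r
m(12): 19·(12−21)=-171≡11 → l
x(23): 19·(23−21)=38≡12 → m
f(5): 19·(5−21)=-304≡8 → i
e(4): 19·(4−21)=-323≡15 → p
p(15): 19·(15−21)=-114≡16 → q
h(7): 19·(7−21)=-266≡20 → u

styrlmipqu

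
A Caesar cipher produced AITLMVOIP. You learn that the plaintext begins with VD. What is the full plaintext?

From the crib: A(0)−V(21)=-21≡5, so the shift is 5.
Subtract 5 from each ciphertext letter:
A(0): 0−5=-5≡21 → V
I(8): 8−5=3 → D
T(19): 19−5=14 → O
L(11): 11−5=6 → G
M(12): 12−5=7 → H
V(21): 21−5=16 → Q
O(14): 14−5=9 → J
I(8): 8−5=3 → D
P(15): 15−5=10 → K

VDOGHQJDK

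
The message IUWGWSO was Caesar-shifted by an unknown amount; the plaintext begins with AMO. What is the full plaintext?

AMOYOKG

From the crib: I(8)−A(0)=8, so the shift is 8.
Subtract 8 from each ciphertext letter:
I(8): 8−8=0 → A
U(20): 20−8=12 → M
W(22): 22−8=14 → O
G(6): 6−8=-2≡24 → Y
W(22): 22−8=14 → O
S(18): 18−8=10 → K
O(14): 14−8=6 → G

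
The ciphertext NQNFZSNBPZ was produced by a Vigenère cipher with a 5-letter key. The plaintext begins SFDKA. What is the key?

VLKVZ

Subtract each crib letter from the matching ciphertext letter (mod 26):
N(13)−S(18)=-5≡21 → V
Q(16)−F(5)=11 → L
N(13)−D(3)=10 → K
F(5)−K(10)=-5≡21 → V
Z(25)−A(0)=25 → Z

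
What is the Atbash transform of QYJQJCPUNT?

Q(16) → J(9)
Y(24) → B(1)
J(9) → Q(16)
Q(16) → J(9)
J(9) → Q(16)
C(2) → X(23)
P(15) → K(10)
U(20) → F(5)
N(13) → M(12)
T(19) → G(6)

JBQJQXKFMG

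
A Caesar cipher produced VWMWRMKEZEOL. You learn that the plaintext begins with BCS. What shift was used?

20

From the crib: V(21)−B(1)=20, so the shift is 20.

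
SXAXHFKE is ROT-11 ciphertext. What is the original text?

S(18): 18−11=7 → H
X(23): 23−11=12 → M
A(0): 0−11=-11≡15 → P
X(23): 23−11=12 → M
H(7): 7−11=-4≡22 → W
F(5): 5−11=-6≡20 → U
K(10): 10−11=-1≡25 → Z
E(4): 4−11=-7≡19 → T

HMPMWUZT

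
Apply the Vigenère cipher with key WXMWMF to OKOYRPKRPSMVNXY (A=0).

KHAUDUGOBOYAJUK

Repeat the key across the message: WXMWMFWXMWMFWXM
O(14)+W(22): 36≡10 → K
K(10)+X(23): 33≡7 → H
O(14)+M(12): 26≡0 → A
Y(24)+W(22): 46≡20 → U
R(17)+M(12): 29≡3 → D
P(15)+F(5): 20 → U
K(10)+W(22): 32≡6 → G
R(17)+X(23): 40≡14 → O
P(15)+M(12): 27≡1 → B
S(18)+W(22): 40≡14 → O
M(12)+M(12): 24 → Y
V(21)+F(5): 26≡0 → A
N(13)+W(22): 35≡9 → J
X(23)+X(23): 46≡20 → U
Y(24)+M(12): 36≡10 → K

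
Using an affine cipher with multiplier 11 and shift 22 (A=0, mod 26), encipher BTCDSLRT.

B(1): 11·1+22=33≡7 → H
T(19): 11·19+22=231≡23 → X
C(2): 11·2+22=44≡18 → S
D(3): 11·3+22=55≡3 → D
S(18): 11·18+22=220≡12 → M
L(11): 11·11+22=143≡13 → N
R(17): 11·17+22=209≡1 → B
T(19): 11·19+22=231≡23 → X

HXSDMNBX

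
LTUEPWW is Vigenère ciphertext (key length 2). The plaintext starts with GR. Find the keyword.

FC

Subtract each crib letter from the matching ciphertext letter (mod 26):
L(11)−G(6)=5 → F
T(19)−R(17)=2 → C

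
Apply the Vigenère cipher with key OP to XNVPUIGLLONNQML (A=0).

LCJEIXUAZDBCEBZ

Repeat the key across the message: OPOPOPOPOPOPOPO
X(23)+O(14): 37≡11 → L
N(13)+P(15): 28≡2 → C
V(21)+O(14): 35≡9 → J
P(15)+P(15): 30≡4 → E
U(20)+O(14): 34≡8 → I
I(8)+P(15): 23 → X
G(6)+O(14): 20 → U
L(11)+P(15): 26≡0 → A
L(11)+O(14): 25 → Z
O(14)+P(15): 29≡3 → D
N(13)+O(14): 27≡1 → B
N(13)+P(15): 28≡2 → C
Q(16)+O(14): 30≡4 → E
M(12)+P(15): 27≡1 → B
L(11)+O(14): 25 → Z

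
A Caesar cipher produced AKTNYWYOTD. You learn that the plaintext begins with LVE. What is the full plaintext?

LVEYJHJZEO

From the crib: A(0)−L(11)=-11≡15, so the shift is 15.
Subtract 15 from each ciphertext letter:
A(0): 0−15=-15≡11 → L
K(10): 10−15=-5≡21 → V
T(19): 19−15=4 → E
N(13): 13−15=-2≡24 → Y
Y(24): 24−15=9 → J
W(22): 22−15=7 → H
Y(24): 24−15=9 → J
O(14): 14−15=-1≡25 → Z
T(19): 19−15=4 → E
D(3): 3−15=-12≡14 → O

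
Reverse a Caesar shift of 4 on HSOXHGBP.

H(7): 7−4=3 → D
S(18): 18−4=14 → O
O(14): 14−4=10 → K
X(23): 23−4=19 → T
H(7): 7−4=3 → D
G(6): 6−4=2 → C
B(1): 1−4=-3≡23 → X
P(15): 15−4=11 → L

DOKTDCXL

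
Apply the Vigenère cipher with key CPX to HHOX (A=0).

Repeat the key across the message: CPXC
H(7)+C(2): 9 → J
H(7)+P(15): 22 → W
O(14)+X(23): 37≡11 → L
X(23)+C(2): 25 → Z

JWLZ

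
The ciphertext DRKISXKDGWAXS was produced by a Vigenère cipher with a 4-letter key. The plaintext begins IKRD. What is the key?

Subtract each crib letter from the matching ciphertext letter (mod 26):
D(3)−I(8)=-5≡21 → V
R(17)−K(10)=7 → H
K(10)−R(17)=-7≡19 → T
I(8)−D(3)=5 → F

VHTF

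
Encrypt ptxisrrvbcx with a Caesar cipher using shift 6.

vzdoyxxbhid

p(15): 15+6=21 → v
t(19): 19+6=25 → z
x(23): 23+6=29≡3 → d
i(8): 8+6=14 → o
s(18): 18+6=24 → y
r(17): 17+6=23 → x
r(17): 17+6=23 → x
v(21): 21+6=27≡1 → b
b(1): 1+6=7 → h
c(2): 2+6=8 → i
x(23): 23+6=29≡3 → d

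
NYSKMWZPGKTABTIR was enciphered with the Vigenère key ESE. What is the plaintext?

JGOGUSVXCGBWXBEN

Repeat the key across the ciphertext: ESEESEESEESEESEE
N(13)−E(4): 9 → J
Y(24)−S(18): 6 → G
S(18)−E(4): 14 → O
K(10)−E(4): 6 → G
M(12)−S(18): -6≡20 → U
W(22)−E(4): 18 → S
Z(25)−E(4): 21 → V
P(15)−S(18): -3≡23 → X
G(6)−E(4): 2 → C
K(10)−E(4): 6 → G
T(19)−S(18): 1 → B
A(0)−E(4): -4≡22 → W
B(1)−E(4): -3≡23 → X
T(19)−S(18): 1 → B
I(8)−E(4): 4 → E
R(17)−E(4): 13 → N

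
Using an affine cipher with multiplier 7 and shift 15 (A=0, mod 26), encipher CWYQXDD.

DNBXUKK

C(2): 7·2+15=29≡3 → D
W(22): 7·22+15=169≡13 → N
Y(24): 7·24+15=183≡1 → B
Q(16): 7·16+15=127≡23 → X
X(23): 7·23+15=176≡20 → U
D(3): 7·3+15=36≡10 → K
D(3): 7·3+15=36≡10 → K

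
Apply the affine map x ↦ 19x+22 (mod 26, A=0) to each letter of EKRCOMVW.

UEHICQFY

E(4): 19·4+22=98≡20 → U
K(10): 19·10+22=212≡4 → E
R(17): 19·17+22=345≡7 → H
C(2): 19·2+22=60≡8 → I
O(14): 19·14+22=288≡2 → C
M(12): 19·12+22=250≡16 → Q
V(21): 19·21+22=421≡5 → F
W(22): 19·22+22=440≡24 → Y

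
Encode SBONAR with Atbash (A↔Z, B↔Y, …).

HYLMZI

S(18) → H(7)
B(1) → Y(24)
O(14) → L(11)
N(13) → M(12)
A(0) → Z(25)
R(17) → I(8)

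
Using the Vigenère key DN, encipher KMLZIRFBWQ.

Repeat the key across the message: DNDNDNDNDN
K(10)+D(3): 13 → N
M(12)+N(13): 25 → Z
L(11)+D(3): 14 → O
Z(25)+N(13): 38≡12 → M
I(8)+D(3): 11 → L
R(17)+N(13): 30≡4 → E
F(5)+D(3): 8 → I
B(1)+N(13): 14 → O
W(22)+D(3): 25 → Z
Q(16)+N(13): 29≡3 → D

NZOMLEIOZD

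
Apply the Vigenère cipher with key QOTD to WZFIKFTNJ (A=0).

Repeat the key across the message: QOTDQOTDQ
W(22)+Q(16): 38≡12 → M
Z(25)+O(14): 39≡13 → N
F(5)+T(19): 24 → Y
I(8)+D(3): 11 → L
K(10)+Q(16): 26≡0 → A
F(5)+O(14): 19 → T
T(19)+T(19): 38≡12 → M
N(13)+D(3): 16 → Q
J(9)+Q(16): 25 → Z

MNYLATMQZ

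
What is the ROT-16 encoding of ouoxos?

ekenei

o(14): 14+16=30≡4 → e
u(20): 20+16=36≡10 → k
o(14): 14+16=30≡4 → e
x(23): 23+16=39≡13 → n
o(14): 14+16=30≡4 → e
s(18): 18+16=34≡8 → i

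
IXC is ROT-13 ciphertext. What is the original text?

I(8): 8−13=-5≡21 → V
X(23): 23−13=10 → K
C(2): 2−13=-11≡15 → P

VKP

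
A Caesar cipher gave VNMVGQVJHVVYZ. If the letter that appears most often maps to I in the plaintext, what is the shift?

The most frequent ciphertext letter is V (appears 5 times).
V is position 21; I is position 8.
Shift = 13.

13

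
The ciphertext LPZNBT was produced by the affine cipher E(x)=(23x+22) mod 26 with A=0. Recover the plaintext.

The inverse of 23 mod 26 is 17, since 23·17=391≡1. Apply D(y)=17·(y−22) mod 26:
L(11): 17·(11−22)=-187≡21 → V
P(15): 17·(15−22)=-119≡11 → L
Z(25): 17·(25−22)=51≡25 → Z
N(13): 17·(13−22)=-153≡3 → D
B(1): 17·(1−22)=-357≡7 → H
T(19): 17·(19−22)=-51≡1 → B

VLZDHB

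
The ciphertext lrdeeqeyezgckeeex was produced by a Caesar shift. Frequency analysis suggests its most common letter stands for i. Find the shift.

22

The most frequent ciphertext letter is e (appears 7 times).
e is position 4; i is position 8.
Shift = -4≡22.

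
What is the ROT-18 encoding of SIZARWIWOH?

KARSJOAOGZ

S(18): 18+18=36≡10 → K
I(8): 8+18=26≡0 → A
Z(25): 25+18=43≡17 → R
A(0): 0+18=18 → S
R(17): 17+18=35≡9 → J
W(22): 22+18=40≡14 → O
I(8): 8+18=26≡0 → A
W(22): 22+18=40≡14 → O
O(14): 14+18=32≡6 → G
H(7): 7+18=25 → Z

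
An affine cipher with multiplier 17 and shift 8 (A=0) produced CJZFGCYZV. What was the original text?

SXBJGSEBN

The inverse of 17 mod 26 is 23, since 17·23=391≡1. Apply D(y)=23·(y−8) mod 26:
C(2): 23·(2−8)=-138≡18 → S
J(9): 23·(9−8)=23 → X
Z(25): 23·(25−8)=391≡1 → B
F(5): 23·(5−8)=-69≡9 → J
G(6): 23·(6−8)=-46≡6 → G
C(2): 23·(2−8)=-138≡18 → S
Y(24): 23·(24−8)=368≡4 → E
Z(25): 23·(25−8)=391≡1 → B
V(21): 23·(21−8)=299≡13 → N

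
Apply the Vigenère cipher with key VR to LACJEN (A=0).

Repeat the key across the message: VRVRVR
L(11)+V(21): 32≡6 → G
A(0)+R(17): 17 → R
C(2)+V(21): 23 → X
J(9)+R(17): 26≡0 → A
E(4)+V(21): 25 → Z
N(13)+R(17): 30≡4 → E

GRXAZE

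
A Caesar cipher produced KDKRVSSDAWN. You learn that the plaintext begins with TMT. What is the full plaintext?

TMTAEBBMJFW

From the crib: K(10)−T(19)=-9≡17, so the shift is 17.
Subtract 17 from each ciphertext letter:
K(10): 10−17=-7≡19 → T
D(3): 3−17=-14≡12 → M
K(10): 10−17=-7≡19 → T
R(17): 17−17=0 → A
V(21): 21−17=4 → E
S(18): 18−17=1 → B
S(18): 18−17=1 → B
D(3): 3−17=-14≡12 → M
A(0): 0−17=-17≡9 → J
W(22): 22−17=5 → F
N(13): 13−17=-4≡22 → W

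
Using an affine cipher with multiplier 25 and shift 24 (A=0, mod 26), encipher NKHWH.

N(13): 25·13+24=349≡11 → L
K(10): 25·10+24=274≡14 → O
H(7): 25·7+24=199≡17 → R
W(22): 25·22+24=574≡2 → C
H(7): 25·7+24=199≡17 → R

LORCR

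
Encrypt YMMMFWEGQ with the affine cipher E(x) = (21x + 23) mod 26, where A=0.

HPPPYRDTV

Y(24): 21·24+23=527≡7 → H
M(12): 21·12+23=275≡15 → P
M(12): 21·12+23=275≡15 → P
M(12): 21·12+23=275≡15 → P
F(5): 21·5+23=128≡24 → Y
W(22): 21·22+23=485≡17 → R
E(4): 21·4+23=107≡3 → D
G(6): 21·6+23=149≡19 → T
Q(16): 21·16+23=359≡21 → V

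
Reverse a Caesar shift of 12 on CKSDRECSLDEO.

C(2): 2−12=-10≡16 → Q
K(10): 10−12=-2≡24 → Y
S(18): 18−12=6 → G
D(3): 3−12=-9≡17 → R
R(17): 17−12=5 → F
E(4): 4−12=-8≡18 → S
C(2): 2−12=-10≡16 → Q
S(18): 18−12=6 → G
L(11): 11−12=-1≡25 → Z
D(3): 3−12=-9≡17 → R
E(4): 4−12=-8≡18 → S
O(14): 14−12=2 → C

QYGRFSQGZRSC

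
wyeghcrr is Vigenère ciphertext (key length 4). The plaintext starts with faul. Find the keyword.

Subtract each crib letter from the matching ciphertext letter (mod 26):
w(22)−f(5)=17 → r
y(24)−a(0)=24 → y
e(4)−u(20)=-16≡10 → k
g(6)−l(11)=-5≡21 → v

rykv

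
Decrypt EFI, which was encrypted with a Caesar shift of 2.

E(4): 4−2=2 → C
F(5): 5−2=3 → D
I(8): 8−2=6 → G

CDG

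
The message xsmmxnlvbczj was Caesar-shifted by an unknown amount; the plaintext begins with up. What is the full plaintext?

upjjukisyzwg

From the crib: x(23)−u(20)=3, so the shift is 3.
Subtract 3 from each ciphertext letter:
x(23): 23−3=20 → u
s(18): 18−3=15 → p
m(12): 12−3=9 → j
m(12): 12−3=9 → j
x(23): 23−3=20 → u
n(13): 13−3=10 → k
l(11): 11−3=8 → i
v(21): 21−3=18 → s
b(1): 1−3=-2≡24 → y
c(2): 2−3=-1≡25 → z
z(25): 25−3=22 → w
j(9): 9−3=6 → g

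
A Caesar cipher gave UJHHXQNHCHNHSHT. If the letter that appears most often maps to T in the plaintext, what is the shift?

The most frequent ciphertext letter is H (appears 6 times).
H is position 7; T is position 19.
Shift = -12≡14.

14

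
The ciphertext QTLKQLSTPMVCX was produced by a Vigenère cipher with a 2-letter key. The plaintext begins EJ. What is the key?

MK

Subtract each crib letter from the matching ciphertext letter (mod 26):
Q(16)−E(4)=12 → M
T(19)−J(9)=10 → K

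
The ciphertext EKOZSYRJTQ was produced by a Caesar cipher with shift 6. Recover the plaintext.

E(4): 4−6=-2≡24 → Y
K(10): 10−6=4 → E
O(14): 14−6=8 → I
Z(25): 25−6=19 → T
S(18): 18−6=12 → M
Y(24): 24−6=18 → S
R(17): 17−6=11 → L
J(9): 9−6=3 → D
T(19): 19−6=13 → N
Q(16): 16−6=10 → K

YEITMSLDNK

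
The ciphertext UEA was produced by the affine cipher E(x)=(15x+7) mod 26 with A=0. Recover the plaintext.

The inverse of 15 mod 26 is 7, since 15·7=105≡1. Apply D(y)=7·(y−7) mod 26:
U(20): 7·(20−7)=91≡13 → N
E(4): 7·(4−7)=-21≡5 → F
A(0): 7·(0−7)=-49≡3 → D

NFD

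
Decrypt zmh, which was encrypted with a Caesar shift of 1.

z(25): 25−1=24 → y
m(12): 12−1=11 → l
h(7): 7−1=6 → g

ylg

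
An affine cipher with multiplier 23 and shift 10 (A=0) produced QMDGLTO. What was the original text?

The inverse of 23 mod 26 is 17, since 23·17=391≡1. Apply D(y)=17·(y−10) mod 26:
Q(16): 17·(16−10)=102≡24 → Y
M(12): 17·(12−10)=34≡8 → I
D(3): 17·(3−10)=-119≡11 → L
G(6): 17·(6−10)=-68≡10 → K
L(11): 17·(11−10)=17 → R
T(19): 17·(19−10)=153≡23 → X
O(14): 17·(14−10)=68≡16 → Q

YILKRXQ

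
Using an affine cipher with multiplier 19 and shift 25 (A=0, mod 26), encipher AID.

A(0): 19·0+25=25 → Z
I(8): 19·8+25=177≡21 → V
D(3): 19·3+25=82≡4 → E

ZVE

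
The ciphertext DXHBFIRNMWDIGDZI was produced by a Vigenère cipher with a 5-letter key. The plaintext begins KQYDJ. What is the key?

THJYW

Subtract each crib letter from the matching ciphertext letter (mod 26):
D(3)−K(10)=-7≡19 → T
X(23)−Q(16)=7 → H
H(7)−Y(24)=-17≡9 → J
B(1)−D(3)=-2≡24 → Y
F(5)−J(9)=-4≡22 → W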